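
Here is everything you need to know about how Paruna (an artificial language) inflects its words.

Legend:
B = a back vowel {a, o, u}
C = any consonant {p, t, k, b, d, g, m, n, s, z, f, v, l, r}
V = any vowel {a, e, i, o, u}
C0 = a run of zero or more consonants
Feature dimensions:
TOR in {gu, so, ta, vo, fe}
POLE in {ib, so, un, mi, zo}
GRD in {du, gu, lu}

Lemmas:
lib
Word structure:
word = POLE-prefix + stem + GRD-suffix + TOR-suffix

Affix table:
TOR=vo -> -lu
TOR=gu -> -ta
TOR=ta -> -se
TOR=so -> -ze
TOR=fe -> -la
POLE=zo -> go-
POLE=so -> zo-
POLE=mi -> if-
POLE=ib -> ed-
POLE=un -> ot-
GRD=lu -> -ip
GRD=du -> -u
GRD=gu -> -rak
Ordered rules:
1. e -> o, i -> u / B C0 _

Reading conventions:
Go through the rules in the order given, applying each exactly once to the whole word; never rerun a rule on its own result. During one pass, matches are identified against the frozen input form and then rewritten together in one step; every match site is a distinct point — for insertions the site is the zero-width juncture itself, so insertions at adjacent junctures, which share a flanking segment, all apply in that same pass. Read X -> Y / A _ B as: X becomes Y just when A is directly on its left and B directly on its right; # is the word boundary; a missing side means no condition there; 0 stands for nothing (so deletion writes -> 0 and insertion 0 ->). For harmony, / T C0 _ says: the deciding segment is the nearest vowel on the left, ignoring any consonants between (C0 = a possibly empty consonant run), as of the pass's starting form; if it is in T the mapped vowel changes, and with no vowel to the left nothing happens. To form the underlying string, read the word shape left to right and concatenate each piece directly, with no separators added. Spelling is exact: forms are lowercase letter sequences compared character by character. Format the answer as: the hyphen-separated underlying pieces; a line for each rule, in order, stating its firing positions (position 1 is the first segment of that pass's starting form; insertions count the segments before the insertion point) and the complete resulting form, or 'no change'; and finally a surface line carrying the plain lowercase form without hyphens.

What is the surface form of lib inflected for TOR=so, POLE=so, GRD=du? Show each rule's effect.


underlying: zo-lib-u-ze
1. e -> o, i -> u / B C0 _: fires at position(s) 4, 8: zolubuzo
surface: zolubuzo


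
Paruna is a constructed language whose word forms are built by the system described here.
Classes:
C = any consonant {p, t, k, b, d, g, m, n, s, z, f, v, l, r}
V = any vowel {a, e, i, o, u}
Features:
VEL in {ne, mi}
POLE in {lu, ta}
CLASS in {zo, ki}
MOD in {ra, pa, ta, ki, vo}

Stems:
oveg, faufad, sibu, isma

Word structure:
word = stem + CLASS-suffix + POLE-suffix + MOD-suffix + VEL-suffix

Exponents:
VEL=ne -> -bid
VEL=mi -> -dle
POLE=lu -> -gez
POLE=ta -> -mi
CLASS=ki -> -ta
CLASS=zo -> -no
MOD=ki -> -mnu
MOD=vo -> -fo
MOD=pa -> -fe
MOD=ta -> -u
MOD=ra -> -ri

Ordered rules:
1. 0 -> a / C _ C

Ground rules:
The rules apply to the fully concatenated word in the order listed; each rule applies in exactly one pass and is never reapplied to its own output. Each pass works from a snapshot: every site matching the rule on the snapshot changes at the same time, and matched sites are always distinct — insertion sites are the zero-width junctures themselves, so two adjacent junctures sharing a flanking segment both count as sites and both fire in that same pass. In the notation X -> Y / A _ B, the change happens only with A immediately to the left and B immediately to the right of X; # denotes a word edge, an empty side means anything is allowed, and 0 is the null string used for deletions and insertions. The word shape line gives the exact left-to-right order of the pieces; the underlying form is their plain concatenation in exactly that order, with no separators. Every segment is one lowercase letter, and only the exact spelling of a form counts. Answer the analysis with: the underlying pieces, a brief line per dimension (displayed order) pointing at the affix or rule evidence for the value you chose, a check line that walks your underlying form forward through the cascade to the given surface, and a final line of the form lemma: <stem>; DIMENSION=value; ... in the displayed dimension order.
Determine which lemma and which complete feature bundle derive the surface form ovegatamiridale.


underlying: oveg-ta-mi-ri-dle
VEL=mi - signalled by the affix -dle
POLE=ta - signalled by the affix -mi
CLASS=ki - signalled by the affix -ta
MOD=ra - signalled by the affix -ri
check: ovegtamiridle -> ovegatamiridale
lemma: oveg; VEL=mi; POLE=ta; CLASS=ki; MOD=ra


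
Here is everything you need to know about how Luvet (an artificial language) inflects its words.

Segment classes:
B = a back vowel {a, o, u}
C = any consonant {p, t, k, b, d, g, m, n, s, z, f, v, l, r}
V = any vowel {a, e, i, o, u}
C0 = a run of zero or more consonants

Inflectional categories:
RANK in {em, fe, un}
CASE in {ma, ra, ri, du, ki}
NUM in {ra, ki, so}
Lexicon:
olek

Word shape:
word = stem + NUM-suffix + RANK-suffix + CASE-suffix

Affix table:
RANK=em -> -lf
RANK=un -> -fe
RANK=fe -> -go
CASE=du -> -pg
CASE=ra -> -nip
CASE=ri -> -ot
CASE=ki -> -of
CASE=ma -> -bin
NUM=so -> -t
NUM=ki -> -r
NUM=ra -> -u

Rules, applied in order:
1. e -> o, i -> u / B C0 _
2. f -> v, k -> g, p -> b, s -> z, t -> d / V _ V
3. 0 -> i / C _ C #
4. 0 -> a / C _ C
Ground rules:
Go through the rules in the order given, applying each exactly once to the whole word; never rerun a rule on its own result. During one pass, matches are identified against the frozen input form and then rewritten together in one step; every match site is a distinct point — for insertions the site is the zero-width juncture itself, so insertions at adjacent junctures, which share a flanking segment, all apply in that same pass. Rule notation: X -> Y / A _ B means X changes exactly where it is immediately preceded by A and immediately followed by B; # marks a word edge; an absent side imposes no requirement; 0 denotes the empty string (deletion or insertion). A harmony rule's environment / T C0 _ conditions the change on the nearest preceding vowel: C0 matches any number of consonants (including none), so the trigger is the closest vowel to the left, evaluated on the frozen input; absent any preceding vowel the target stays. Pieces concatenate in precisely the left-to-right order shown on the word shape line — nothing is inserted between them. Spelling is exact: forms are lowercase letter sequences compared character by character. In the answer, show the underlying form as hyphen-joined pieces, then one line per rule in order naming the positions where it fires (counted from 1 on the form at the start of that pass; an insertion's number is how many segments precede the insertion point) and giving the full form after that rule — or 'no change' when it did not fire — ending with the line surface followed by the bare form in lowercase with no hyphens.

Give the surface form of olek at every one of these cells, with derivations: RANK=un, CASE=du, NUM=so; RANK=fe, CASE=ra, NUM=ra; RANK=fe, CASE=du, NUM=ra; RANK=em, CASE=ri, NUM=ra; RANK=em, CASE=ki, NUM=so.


cell RANK=un, CASE=du, NUM=so:
underlying: olek-t-fe-pg
1. e -> o, i -> u / B C0 _: fires at position(s) 3: oloktfepg
2. f -> v, k -> g, p -> b, s -> z, t -> d / V _ V: no change
3. 0 -> i / C _ C #: inserts after position(s) 8: oloktfepig
4. 0 -> a / C _ C: inserts after position(s) 4, 5: olokatafepig
surface: olokatafepig

cell RANK=fe, CASE=ra, NUM=ra:
underlying: olek-u-go-nip
1. e -> o, i -> u / B C0 _: fires at position(s) 3, 9: olokugonup
2. f -> v, k -> g, p -> b, s -> z, t -> d / V _ V: fires at position(s) 4: ologugonup
3. 0 -> i / C _ C #: no change
4. 0 -> a / C _ C: no change
surface: ologugonup

cell RANK=fe, CASE=du, NUM=ra:
underlying: olek-u-go-pg
1. e -> o, i -> u / B C0 _: fires at position(s) 3: olokugopg
2. f -> v, k -> g, p -> b, s -> z, t -> d / V _ V: fires at position(s) 4: ologugopg
3. 0 -> i / C _ C #: inserts after position(s) 8: ologugopig
4. 0 -> a / C _ C: no change
surface: ologugopig

cell RANK=em, CASE=ri, NUM=ra:
underlying: olek-u-lf-ot
1. e -> o, i -> u / B C0 _: fires at position(s) 3: olokulfot
2. f -> v, k -> g, p -> b, s -> z, t -> d / V _ V: fires at position(s) 4: ologulfot
3. 0 -> i / C _ C #: no change
4. 0 -> a / C _ C: inserts after position(s) 6: ologulafot
surface: ologulafot

cell RANK=em, CASE=ki, NUM=so:
underlying: olek-t-lf-of
1. e -> o, i -> u / B C0 _: fires at position(s) 3: oloktlfof
2. f -> v, k -> g, p -> b, s -> z, t -> d / V _ V: no change
3. 0 -> i / C _ C #: no change
4. 0 -> a / C _ C: inserts after position(s) 4, 5, 6: olokatalafof
surface: olokatalafof


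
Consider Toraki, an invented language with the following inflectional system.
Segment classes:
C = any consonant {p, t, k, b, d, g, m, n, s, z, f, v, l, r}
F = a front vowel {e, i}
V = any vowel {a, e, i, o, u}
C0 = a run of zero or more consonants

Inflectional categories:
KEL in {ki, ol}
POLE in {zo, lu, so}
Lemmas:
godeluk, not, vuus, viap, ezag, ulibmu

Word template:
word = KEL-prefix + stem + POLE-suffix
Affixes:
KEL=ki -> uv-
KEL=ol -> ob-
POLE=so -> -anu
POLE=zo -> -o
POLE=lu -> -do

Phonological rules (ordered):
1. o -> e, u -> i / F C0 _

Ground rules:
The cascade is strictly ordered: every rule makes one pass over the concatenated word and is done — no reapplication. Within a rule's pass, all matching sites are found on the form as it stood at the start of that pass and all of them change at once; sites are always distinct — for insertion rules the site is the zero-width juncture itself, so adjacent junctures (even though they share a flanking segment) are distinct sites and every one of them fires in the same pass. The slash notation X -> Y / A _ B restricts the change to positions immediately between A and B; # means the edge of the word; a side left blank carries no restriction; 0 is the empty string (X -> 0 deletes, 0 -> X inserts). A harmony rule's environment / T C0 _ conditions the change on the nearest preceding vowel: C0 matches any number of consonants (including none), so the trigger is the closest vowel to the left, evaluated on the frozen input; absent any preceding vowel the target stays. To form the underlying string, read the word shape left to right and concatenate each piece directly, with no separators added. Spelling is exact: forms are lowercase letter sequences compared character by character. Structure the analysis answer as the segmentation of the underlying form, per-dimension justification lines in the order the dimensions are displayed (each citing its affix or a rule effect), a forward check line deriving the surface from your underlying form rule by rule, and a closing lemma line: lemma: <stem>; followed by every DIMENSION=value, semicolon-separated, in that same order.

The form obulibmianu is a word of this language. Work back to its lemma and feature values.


underlying: ob-ulibmu-anu
KEL=ol - signalled by the affix ob-
POLE=so - signalled by the affix -anu
check: obulibmuanu -> obulibmianu
lemma: ulibmu; KEL=ol; POLE=so


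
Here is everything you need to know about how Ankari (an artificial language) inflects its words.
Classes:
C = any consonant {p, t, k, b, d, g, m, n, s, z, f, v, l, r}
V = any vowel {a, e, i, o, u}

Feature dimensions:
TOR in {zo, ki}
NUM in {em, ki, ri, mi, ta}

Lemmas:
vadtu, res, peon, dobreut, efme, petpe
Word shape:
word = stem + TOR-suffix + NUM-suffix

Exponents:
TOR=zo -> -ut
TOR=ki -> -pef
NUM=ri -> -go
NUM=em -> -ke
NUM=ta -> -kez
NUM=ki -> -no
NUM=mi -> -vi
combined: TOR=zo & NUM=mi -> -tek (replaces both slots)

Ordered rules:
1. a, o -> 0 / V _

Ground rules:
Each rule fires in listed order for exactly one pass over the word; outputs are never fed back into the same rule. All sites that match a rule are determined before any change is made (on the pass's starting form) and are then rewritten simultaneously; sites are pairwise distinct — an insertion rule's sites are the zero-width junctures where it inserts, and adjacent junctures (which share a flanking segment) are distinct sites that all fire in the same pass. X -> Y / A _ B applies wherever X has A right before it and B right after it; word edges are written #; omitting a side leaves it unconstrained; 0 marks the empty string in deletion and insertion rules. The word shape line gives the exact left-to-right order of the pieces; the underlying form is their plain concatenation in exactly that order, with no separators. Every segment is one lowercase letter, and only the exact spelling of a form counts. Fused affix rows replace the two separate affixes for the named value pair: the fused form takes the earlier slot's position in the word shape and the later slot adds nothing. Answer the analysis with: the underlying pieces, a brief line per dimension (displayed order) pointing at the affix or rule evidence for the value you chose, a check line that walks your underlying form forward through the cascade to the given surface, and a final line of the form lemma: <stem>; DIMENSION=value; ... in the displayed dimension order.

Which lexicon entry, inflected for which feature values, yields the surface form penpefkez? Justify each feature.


underlying: peon-pef-kez
TOR=ki - signalled by the affix -pef
NUM=ta - signalled by the affix -kez
check: peonpefkez -> penpefkez
lemma: peon; TOR=ki; NUM=ta


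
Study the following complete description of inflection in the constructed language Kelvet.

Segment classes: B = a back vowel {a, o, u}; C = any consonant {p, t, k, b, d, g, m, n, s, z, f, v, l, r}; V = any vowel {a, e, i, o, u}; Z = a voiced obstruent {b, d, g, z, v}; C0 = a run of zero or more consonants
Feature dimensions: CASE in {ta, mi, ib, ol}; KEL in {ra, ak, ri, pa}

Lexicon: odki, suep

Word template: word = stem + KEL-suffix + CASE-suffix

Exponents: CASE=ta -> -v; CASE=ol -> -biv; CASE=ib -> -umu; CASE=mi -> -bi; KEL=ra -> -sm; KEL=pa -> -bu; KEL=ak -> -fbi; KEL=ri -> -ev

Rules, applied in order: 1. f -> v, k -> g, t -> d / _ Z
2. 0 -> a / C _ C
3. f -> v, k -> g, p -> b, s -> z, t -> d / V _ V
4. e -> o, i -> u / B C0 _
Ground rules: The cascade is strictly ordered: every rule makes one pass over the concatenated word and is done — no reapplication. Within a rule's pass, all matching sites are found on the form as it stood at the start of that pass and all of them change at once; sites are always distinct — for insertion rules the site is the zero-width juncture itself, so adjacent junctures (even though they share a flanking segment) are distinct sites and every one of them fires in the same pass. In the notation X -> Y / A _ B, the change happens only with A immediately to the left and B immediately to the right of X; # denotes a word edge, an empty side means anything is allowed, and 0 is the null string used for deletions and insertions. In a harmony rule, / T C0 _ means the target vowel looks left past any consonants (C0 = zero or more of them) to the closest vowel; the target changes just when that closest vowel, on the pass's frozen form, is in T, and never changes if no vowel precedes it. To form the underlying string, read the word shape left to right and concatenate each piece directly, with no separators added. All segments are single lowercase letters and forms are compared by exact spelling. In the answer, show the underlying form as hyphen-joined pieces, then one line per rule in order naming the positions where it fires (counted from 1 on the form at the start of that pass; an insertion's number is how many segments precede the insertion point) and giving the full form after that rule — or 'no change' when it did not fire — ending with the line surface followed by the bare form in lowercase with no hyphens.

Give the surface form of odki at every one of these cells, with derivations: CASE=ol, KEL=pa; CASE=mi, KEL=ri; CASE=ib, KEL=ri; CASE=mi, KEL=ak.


cell CASE=ol, KEL=pa:
underlying: odki-bu-biv
1. f -> v, k -> g, t -> d / _ Z: no change
2. 0 -> a / C _ C: inserts after position(s) 2: odakibubiv
3. f -> v, k -> g, p -> b, s -> z, t -> d / V _ V: fires at position(s) 4: odagibubiv
4. e -> o, i -> u / B C0 _: fires at position(s) 5, 9: odagububuv
surface: odagububuv

cell CASE=mi, KEL=ri:
underlying: odki-ev-bi
1. f -> v, k -> g, t -> d / _ Z: no change
2. 0 -> a / C _ C: inserts after position(s) 2, 6: odakievabi
3. f -> v, k -> g, p -> b, s -> z, t -> d / V _ V: fires at position(s) 4: odagievabi
4. e -> o, i -> u / B C0 _: fires at position(s) 5, 10: odaguevabu
surface: odaguevabu

cell CASE=ib, KEL=ri:
underlying: odki-ev-umu
1. f -> v, k -> g, t -> d / _ Z: no change
2. 0 -> a / C _ C: inserts after position(s) 2: odakievumu
3. f -> v, k -> g, p -> b, s -> z, t -> d / V _ V: fires at position(s) 4: odagievumu
4. e -> o, i -> u / B C0 _: fires at position(s) 5: odaguevumu
surface: odaguevumu

cell CASE=mi, KEL=ak:
underlying: odki-fbi-bi
1. f -> v, k -> g, t -> d / _ Z: fires at position(s) 5: odkivbibi
2. 0 -> a / C _ C: inserts after position(s) 2, 5: odakivabibi
3. f -> v, k -> g, p -> b, s -> z, t -> d / V _ V: fires at position(s) 4: odagivabibi
4. e -> o, i -> u / B C0 _: fires at position(s) 5, 9: odaguvabubi
surface: odaguvabubi


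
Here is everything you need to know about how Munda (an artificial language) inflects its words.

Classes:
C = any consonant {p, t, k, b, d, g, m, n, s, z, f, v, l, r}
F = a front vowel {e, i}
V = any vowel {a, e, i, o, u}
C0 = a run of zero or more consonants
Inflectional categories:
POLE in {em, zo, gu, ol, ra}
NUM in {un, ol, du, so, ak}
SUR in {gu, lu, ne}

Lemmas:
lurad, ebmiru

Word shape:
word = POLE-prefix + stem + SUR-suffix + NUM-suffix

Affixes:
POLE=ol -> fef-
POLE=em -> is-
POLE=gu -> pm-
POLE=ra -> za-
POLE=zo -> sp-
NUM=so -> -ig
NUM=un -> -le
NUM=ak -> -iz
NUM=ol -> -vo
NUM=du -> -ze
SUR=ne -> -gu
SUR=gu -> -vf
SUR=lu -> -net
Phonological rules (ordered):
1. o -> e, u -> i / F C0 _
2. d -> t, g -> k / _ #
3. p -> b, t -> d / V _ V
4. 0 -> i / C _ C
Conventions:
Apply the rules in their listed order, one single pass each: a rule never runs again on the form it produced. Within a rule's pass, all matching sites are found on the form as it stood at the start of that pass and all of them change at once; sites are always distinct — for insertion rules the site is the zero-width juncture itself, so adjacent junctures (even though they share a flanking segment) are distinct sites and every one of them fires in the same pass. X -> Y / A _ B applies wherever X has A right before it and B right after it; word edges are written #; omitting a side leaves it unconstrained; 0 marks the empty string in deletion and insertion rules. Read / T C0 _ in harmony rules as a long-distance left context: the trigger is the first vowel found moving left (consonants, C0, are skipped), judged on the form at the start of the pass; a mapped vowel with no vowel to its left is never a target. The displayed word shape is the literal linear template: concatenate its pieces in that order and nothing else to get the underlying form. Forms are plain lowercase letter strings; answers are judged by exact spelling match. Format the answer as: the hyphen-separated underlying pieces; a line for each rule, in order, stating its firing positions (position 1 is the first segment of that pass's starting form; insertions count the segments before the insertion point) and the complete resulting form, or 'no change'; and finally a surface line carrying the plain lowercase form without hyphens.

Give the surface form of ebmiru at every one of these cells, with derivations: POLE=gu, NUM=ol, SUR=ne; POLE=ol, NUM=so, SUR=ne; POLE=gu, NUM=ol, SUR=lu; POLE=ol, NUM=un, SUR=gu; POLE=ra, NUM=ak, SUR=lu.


cell POLE=gu, NUM=ol, SUR=ne:
underlying: pm-ebmiru-gu-vo
1. o -> e, u -> i / F C0 _: fires at position(s) 8: pmebmiriguvo
2. d -> t, g -> k / _ #: no change
3. p -> b, t -> d / V _ V: no change
4. 0 -> i / C _ C: inserts after position(s) 1, 4: pimebimiriguvo
surface: pimebimiriguvo

cell POLE=ol, NUM=so, SUR=ne:
underlying: fef-ebmiru-gu-ig
1. o -> e, u -> i / F C0 _: fires at position(s) 9: fefebmiriguig
2. d -> t, g -> k / _ #: fires at position(s) 13: fefebmiriguik
3. p -> b, t -> d / V _ V: no change
4. 0 -> i / C _ C: inserts after position(s) 5: fefebimiriguik
surface: fefebimiriguik

cell POLE=gu, NUM=ol, SUR=lu:
underlying: pm-ebmiru-net-vo
1. o -> e, u -> i / F C0 _: fires at position(s) 8, 13: pmebmirinetve
2. d -> t, g -> k / _ #: no change
3. p -> b, t -> d / V _ V: no change
4. 0 -> i / C _ C: inserts after position(s) 1, 4, 11: pimebimirinetive
surface: pimebimirinetive

cell POLE=ol, NUM=un, SUR=gu:
underlying: fef-ebmiru-vf-le
1. o -> e, u -> i / F C0 _: fires at position(s) 9: fefebmirivfle
2. d -> t, g -> k / _ #: no change
3. p -> b, t -> d / V _ V: no change
4. 0 -> i / C _ C: inserts after position(s) 5, 10, 11: fefebimirivifile
surface: fefebimirivifile

cell POLE=ra, NUM=ak, SUR=lu:
underlying: za-ebmiru-net-iz
1. o -> e, u -> i / F C0 _: fires at position(s) 8: zaebmirinetiz
2. d -> t, g -> k / _ #: no change
3. p -> b, t -> d / V _ V: fires at position(s) 11: zaebmirinediz
4. 0 -> i / C _ C: inserts after position(s) 4: zaebimirinediz
surface: zaebimirinediz


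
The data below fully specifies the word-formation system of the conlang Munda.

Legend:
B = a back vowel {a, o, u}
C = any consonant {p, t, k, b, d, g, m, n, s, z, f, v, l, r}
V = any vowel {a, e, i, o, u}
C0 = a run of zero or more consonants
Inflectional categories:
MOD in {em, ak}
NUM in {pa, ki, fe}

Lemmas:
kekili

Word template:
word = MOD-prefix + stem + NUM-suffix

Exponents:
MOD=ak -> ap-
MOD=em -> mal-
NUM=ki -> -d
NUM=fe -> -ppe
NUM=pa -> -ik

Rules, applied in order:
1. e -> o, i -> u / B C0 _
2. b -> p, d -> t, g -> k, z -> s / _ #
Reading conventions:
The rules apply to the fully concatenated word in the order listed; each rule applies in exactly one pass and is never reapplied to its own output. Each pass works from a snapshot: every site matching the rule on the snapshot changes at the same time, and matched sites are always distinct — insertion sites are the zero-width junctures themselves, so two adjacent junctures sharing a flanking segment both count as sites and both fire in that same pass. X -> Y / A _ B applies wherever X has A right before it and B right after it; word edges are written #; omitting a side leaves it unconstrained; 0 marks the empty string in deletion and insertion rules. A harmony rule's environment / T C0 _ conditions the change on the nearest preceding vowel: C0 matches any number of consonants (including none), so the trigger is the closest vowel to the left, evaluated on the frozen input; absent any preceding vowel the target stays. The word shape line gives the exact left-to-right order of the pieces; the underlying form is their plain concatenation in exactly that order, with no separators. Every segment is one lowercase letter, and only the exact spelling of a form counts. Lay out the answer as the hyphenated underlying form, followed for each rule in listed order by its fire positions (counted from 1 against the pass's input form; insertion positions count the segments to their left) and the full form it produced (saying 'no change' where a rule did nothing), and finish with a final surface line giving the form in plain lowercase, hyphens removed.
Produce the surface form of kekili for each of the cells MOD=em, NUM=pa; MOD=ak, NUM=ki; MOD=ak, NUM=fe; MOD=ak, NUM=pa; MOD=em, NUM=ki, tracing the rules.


cell MOD=em, NUM=pa:
underlying: mal-kekili-ik
1. e -> o, i -> u / B C0 _: fires at position(s) 5: malkokiliik
2. b -> p, d -> t, g -> k, z -> s / _ #: no change
surface: malkokiliik

cell MOD=ak, NUM=ki:
underlying: ap-kekili-d
1. e -> o, i -> u / B C0 _: fires at position(s) 4: apkokilid
2. b -> p, d -> t, g -> k, z -> s / _ #: fires at position(s) 9: apkokilit
surface: apkokilit

cell MOD=ak, NUM=fe:
underlying: ap-kekili-ppe
1. e -> o, i -> u / B C0 _: fires at position(s) 4: apkokilippe
2. b -> p, d -> t, g -> k, z -> s / _ #: no change
surface: apkokilippe

cell MOD=ak, NUM=pa:
underlying: ap-kekili-ik
1. e -> o, i -> u / B C0 _: fires at position(s) 4: apkokiliik
2. b -> p, d -> t, g -> k, z -> s / _ #: no change
surface: apkokiliik

cell MOD=em, NUM=ki:
underlying: mal-kekili-d
1. e -> o, i -> u / B C0 _: fires at position(s) 5: malkokilid
2. b -> p, d -> t, g -> k, z -> s / _ #: fires at position(s) 10: malkokilit
surface: malkokilit


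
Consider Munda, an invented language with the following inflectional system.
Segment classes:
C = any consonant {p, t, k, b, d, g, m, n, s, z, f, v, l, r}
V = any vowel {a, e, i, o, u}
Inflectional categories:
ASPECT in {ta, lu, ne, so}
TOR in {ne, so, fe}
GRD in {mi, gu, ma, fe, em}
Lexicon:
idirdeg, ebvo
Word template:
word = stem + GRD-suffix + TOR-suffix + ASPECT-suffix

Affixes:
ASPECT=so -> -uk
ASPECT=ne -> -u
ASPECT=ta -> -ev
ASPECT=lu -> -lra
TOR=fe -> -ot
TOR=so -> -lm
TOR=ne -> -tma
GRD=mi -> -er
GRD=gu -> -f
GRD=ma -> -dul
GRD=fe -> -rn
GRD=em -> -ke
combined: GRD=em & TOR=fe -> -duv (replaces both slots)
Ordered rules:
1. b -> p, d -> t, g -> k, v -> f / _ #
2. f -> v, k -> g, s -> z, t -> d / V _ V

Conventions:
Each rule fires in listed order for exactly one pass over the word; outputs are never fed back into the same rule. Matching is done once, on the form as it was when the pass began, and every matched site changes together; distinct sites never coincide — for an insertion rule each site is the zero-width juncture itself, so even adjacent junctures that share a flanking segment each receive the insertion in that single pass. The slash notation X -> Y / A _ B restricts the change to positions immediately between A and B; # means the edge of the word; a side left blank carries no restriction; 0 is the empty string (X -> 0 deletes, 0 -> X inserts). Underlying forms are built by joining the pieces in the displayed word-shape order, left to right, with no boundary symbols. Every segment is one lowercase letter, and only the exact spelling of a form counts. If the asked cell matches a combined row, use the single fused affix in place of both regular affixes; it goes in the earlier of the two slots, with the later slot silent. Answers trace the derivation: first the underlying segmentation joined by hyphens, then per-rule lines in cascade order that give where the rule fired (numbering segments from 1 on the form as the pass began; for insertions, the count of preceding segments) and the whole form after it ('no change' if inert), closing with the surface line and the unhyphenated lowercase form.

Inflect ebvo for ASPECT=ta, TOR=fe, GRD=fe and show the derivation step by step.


underlying: ebvo-rn-ot-ev
1. b -> p, d -> t, g -> k, v -> f / _ #: fires at position(s) 10: ebvornotef
2. f -> v, k -> g, s -> z, t -> d / V _ V: fires at position(s) 8: ebvornodef
surface: ebvornodef


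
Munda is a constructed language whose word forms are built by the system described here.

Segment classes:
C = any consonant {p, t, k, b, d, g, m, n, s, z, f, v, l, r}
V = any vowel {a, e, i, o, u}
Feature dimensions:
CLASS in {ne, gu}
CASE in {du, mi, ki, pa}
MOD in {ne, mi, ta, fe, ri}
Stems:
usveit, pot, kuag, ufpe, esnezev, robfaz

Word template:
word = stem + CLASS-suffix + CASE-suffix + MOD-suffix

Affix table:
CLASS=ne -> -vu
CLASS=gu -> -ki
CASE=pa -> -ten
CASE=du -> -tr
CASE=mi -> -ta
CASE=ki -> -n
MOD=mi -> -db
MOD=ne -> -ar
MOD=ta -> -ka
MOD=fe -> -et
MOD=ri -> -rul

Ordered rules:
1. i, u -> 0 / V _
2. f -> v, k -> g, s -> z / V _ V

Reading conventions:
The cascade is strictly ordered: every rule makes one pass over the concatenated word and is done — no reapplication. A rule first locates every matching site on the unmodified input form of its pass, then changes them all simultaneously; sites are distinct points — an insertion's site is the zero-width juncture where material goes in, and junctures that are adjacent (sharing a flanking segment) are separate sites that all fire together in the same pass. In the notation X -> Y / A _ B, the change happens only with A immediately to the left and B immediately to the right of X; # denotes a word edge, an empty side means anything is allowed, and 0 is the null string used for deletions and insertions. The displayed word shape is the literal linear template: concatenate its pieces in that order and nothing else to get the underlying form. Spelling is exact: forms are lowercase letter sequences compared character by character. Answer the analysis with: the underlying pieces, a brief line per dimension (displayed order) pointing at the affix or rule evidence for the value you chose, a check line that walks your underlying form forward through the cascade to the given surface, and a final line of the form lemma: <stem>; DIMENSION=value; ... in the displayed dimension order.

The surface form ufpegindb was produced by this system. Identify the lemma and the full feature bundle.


underlying: ufpe-ki-n-db
CLASS=gu - signalled by the affix -ki
CASE=ki - signalled by the affix -n
MOD=mi - signalled by the affix -db
check: ufpekindb -> ufpekindb -> ufpegindb
lemma: ufpe; CLASS=gu; CASE=ki; MOD=mi


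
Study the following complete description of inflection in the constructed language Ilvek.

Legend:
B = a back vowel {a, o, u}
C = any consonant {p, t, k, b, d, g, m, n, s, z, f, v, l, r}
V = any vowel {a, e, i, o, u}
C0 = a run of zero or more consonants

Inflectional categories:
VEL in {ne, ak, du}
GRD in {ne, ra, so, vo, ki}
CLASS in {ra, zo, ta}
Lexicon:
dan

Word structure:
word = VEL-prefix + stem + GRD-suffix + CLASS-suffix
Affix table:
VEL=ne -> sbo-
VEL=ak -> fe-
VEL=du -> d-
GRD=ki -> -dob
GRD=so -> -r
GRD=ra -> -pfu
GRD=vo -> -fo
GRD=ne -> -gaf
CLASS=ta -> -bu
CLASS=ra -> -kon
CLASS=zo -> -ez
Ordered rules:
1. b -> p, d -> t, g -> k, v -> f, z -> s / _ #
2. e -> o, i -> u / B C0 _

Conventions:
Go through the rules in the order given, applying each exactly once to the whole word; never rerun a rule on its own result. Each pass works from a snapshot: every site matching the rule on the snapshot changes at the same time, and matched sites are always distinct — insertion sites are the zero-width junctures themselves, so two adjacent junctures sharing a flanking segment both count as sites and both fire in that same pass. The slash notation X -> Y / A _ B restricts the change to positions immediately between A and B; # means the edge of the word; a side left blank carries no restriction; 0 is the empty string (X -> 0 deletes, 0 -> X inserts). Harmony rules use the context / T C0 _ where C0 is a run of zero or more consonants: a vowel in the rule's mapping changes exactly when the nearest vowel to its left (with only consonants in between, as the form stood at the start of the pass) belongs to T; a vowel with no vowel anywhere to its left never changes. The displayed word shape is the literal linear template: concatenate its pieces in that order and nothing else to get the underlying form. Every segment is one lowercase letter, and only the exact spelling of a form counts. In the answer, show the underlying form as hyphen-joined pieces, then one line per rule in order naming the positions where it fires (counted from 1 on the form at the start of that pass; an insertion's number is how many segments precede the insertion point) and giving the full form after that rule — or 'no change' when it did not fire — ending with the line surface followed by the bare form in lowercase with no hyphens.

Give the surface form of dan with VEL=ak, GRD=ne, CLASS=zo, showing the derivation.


underlying: fe-dan-gaf-ez
1. b -> p, d -> t, g -> k, v -> f, z -> s / _ #: fires at position(s) 10: fedangafes
2. e -> o, i -> u / B C0 _: fires at position(s) 9: fedangafos
surface: fedangafos


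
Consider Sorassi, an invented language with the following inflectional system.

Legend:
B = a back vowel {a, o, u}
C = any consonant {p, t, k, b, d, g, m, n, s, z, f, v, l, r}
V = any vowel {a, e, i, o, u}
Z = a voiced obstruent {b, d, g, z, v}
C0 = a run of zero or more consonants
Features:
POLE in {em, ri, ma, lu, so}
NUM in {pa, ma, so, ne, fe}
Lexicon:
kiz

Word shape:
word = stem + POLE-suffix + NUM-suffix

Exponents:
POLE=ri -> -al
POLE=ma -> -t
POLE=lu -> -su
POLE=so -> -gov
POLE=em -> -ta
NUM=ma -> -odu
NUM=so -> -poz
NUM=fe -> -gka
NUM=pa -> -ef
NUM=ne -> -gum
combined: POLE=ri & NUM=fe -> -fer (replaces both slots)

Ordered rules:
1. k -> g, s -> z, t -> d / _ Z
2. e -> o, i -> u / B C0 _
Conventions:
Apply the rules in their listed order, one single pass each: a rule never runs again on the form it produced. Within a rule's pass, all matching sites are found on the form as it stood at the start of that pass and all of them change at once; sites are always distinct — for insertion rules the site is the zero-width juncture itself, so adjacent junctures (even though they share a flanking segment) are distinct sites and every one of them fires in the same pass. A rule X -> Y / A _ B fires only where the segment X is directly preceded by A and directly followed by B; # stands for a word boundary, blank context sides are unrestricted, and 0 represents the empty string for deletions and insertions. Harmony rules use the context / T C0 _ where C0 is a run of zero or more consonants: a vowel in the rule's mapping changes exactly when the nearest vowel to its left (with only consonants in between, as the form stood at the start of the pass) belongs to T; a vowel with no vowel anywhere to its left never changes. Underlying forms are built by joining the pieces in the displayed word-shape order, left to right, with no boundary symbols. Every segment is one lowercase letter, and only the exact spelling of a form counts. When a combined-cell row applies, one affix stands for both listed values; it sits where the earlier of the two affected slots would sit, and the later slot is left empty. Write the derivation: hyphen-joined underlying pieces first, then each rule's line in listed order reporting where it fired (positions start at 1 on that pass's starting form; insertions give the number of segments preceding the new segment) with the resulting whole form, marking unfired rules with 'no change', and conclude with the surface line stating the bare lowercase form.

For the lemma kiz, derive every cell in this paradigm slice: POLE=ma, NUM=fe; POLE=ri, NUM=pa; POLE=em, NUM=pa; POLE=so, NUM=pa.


cell POLE=ma, NUM=fe:
underlying: kiz-t-gka
1. k -> g, s -> z, t -> d / _ Z: fires at position(s) 4: kizdgka
2. e -> o, i -> u / B C0 _: no change
surface: kizdgka

cell POLE=ri, NUM=pa:
underlying: kiz-al-ef
1. k -> g, s -> z, t -> d / _ Z: no change
2. e -> o, i -> u / B C0 _: fires at position(s) 6: kizalof
surface: kizalof

cell POLE=em, NUM=pa:
underlying: kiz-ta-ef
1. k -> g, s -> z, t -> d / _ Z: no change
2. e -> o, i -> u / B C0 _: fires at position(s) 6: kiztaof
surface: kiztaof

cell POLE=so, NUM=pa:
underlying: kiz-gov-ef
1. k -> g, s -> z, t -> d / _ Z: no change
2. e -> o, i -> u / B C0 _: fires at position(s) 7: kizgovof
surface: kizgovof


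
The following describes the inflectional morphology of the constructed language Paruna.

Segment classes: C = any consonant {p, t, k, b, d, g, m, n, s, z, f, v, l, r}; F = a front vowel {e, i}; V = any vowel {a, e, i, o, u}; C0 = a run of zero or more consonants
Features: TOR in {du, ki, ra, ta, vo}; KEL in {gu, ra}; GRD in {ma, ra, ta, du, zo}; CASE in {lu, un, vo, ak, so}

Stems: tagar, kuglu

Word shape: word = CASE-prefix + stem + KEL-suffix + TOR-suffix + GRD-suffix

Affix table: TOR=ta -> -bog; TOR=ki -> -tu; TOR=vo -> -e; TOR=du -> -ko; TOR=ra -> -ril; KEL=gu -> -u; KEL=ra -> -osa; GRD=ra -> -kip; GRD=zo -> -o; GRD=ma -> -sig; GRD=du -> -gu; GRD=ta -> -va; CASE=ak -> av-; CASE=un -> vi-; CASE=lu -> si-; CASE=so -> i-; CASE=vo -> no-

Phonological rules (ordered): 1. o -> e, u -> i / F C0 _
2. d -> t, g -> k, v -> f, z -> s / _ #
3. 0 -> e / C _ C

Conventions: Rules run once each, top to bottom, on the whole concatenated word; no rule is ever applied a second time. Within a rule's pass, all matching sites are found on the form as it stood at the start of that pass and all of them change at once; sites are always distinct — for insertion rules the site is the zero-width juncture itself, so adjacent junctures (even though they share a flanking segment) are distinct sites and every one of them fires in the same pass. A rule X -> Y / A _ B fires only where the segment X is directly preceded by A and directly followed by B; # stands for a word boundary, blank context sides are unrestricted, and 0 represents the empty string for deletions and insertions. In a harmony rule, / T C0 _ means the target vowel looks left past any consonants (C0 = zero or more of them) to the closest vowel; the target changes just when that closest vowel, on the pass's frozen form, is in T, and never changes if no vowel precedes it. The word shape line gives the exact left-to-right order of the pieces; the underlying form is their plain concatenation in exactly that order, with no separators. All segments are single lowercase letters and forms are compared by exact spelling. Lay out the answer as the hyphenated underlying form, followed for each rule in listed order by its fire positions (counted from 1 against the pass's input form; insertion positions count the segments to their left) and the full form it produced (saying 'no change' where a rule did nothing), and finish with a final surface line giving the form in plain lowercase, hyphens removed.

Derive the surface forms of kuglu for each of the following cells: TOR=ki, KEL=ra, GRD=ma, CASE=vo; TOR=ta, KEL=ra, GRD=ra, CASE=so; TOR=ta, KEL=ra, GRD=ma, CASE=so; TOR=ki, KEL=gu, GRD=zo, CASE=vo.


cell TOR=ki, KEL=ra, GRD=ma, CASE=vo:
underlying: no-kuglu-osa-tu-sig
1. o -> e, u -> i / F C0 _: no change
2. d -> t, g -> k, v -> f, z -> s / _ #: fires at position(s) 15: nokugluosatusik
3. 0 -> e / C _ C: inserts after position(s) 5: nokugeluosatusik
surface: nokugeluosatusik

cell TOR=ta, KEL=ra, GRD=ra, CASE=so:
underlying: i-kuglu-osa-bog-kip
1. o -> e, u -> i / F C0 _: fires at position(s) 3: ikigluosabogkip
2. d -> t, g -> k, v -> f, z -> s / _ #: no change
3. 0 -> e / C _ C: inserts after position(s) 4, 12: ikigeluosabogekip
surface: ikigeluosabogekip

cell TOR=ta, KEL=ra, GRD=ma, CASE=so:
underlying: i-kuglu-osa-bog-sig
1. o -> e, u -> i / F C0 _: fires at position(s) 3: ikigluosabogsig
2. d -> t, g -> k, v -> f, z -> s / _ #: fires at position(s) 15: ikigluosabogsik
3. 0 -> e / C _ C: inserts after position(s) 4, 12: ikigeluosabogesik
surface: ikigeluosabogesik

cell TOR=ki, KEL=gu, GRD=zo, CASE=vo:
underlying: no-kuglu-u-tu-o
1. o -> e, u -> i / F C0 _: no change
2. d -> t, g -> k, v -> f, z -> s / _ #: no change
3. 0 -> e / C _ C: inserts after position(s) 5: nokugeluutuo
surface: nokugeluutuo


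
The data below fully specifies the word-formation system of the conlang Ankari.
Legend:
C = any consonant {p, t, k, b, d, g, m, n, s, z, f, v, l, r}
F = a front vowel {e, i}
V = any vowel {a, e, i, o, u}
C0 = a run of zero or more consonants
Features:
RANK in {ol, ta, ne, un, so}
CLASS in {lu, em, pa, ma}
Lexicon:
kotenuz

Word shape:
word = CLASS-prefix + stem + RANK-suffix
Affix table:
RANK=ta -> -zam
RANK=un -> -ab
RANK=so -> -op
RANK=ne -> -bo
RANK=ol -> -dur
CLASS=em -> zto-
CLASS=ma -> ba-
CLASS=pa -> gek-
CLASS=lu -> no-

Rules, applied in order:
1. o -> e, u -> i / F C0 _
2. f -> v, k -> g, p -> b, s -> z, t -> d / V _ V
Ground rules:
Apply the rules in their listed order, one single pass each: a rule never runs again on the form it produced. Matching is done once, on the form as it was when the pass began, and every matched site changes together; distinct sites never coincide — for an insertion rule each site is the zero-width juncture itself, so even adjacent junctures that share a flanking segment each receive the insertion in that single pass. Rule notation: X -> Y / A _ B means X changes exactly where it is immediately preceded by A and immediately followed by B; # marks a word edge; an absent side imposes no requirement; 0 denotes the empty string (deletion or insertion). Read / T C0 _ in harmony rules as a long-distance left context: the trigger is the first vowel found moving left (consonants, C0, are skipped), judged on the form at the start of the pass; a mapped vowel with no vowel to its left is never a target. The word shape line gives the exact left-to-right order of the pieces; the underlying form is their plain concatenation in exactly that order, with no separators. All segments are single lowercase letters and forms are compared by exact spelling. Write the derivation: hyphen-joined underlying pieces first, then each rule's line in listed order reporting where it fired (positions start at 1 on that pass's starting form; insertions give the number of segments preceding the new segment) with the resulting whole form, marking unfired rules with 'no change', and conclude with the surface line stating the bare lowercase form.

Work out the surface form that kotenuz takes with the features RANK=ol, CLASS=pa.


underlying: gek-kotenuz-dur
1. o -> e, u -> i / F C0 _: fires at position(s) 5, 9: gekketenizdur
2. f -> v, k -> g, p -> b, s -> z, t -> d / V _ V: fires at position(s) 6: gekkedenizdur
surface: gekkedenizdur
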